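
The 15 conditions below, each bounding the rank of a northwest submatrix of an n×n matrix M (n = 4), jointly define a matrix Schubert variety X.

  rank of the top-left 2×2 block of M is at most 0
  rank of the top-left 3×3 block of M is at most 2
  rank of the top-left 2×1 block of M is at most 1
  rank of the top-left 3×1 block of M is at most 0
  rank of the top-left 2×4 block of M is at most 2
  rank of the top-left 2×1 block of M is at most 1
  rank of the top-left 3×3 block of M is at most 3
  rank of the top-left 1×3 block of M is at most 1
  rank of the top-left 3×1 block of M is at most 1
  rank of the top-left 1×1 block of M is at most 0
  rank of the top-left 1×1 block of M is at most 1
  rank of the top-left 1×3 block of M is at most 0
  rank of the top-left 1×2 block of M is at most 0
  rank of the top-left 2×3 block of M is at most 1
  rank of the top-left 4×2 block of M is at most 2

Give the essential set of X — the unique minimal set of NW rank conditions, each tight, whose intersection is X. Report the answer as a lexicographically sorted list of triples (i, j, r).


Rank table r_w(4×4) implied by the 15 constraints:

  0  0  0  1
  0  0  1  2
  0  1  2  3
  1  2  3  4

reading off 1-entries of Δ²R: w = (4, 3, 2, 1).

|D(w)|=6, |Ess(w)|=3:

[(1, 3, 0), (2, 2, 0), (3, 1, 0)]


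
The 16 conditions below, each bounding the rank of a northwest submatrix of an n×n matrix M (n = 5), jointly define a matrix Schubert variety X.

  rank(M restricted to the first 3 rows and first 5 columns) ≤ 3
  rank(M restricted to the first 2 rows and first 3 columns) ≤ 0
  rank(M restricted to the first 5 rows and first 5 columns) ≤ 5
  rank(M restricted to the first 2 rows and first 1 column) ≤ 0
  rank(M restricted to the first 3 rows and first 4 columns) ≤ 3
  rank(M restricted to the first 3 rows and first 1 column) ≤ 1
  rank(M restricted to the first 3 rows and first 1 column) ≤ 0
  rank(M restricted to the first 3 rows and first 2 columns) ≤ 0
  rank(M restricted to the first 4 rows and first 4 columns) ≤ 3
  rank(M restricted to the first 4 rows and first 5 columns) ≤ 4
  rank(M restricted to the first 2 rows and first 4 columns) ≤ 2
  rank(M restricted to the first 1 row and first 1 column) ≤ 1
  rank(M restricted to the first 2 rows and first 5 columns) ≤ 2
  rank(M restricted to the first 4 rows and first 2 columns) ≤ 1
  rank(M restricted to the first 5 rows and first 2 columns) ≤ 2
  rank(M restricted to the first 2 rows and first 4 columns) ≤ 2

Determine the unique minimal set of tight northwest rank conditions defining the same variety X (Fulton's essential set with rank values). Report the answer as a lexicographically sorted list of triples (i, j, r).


Recovering R(i,j) via the rank-extension bound from the 16 conditions:

  i=1: 0 0 0 1 1
  i=2: 0 0 0 1 2
  i=3: 0 0 1 2 3
  i=4: 1 1 2 3 4
  i=5: 1 2 3 4 5

hence w(1..5) = (4, 5, 3, 1, 2).

|D(w)|=8, |Ess(w)|=2:

[(2, 3, 0), (3, 2, 0)]


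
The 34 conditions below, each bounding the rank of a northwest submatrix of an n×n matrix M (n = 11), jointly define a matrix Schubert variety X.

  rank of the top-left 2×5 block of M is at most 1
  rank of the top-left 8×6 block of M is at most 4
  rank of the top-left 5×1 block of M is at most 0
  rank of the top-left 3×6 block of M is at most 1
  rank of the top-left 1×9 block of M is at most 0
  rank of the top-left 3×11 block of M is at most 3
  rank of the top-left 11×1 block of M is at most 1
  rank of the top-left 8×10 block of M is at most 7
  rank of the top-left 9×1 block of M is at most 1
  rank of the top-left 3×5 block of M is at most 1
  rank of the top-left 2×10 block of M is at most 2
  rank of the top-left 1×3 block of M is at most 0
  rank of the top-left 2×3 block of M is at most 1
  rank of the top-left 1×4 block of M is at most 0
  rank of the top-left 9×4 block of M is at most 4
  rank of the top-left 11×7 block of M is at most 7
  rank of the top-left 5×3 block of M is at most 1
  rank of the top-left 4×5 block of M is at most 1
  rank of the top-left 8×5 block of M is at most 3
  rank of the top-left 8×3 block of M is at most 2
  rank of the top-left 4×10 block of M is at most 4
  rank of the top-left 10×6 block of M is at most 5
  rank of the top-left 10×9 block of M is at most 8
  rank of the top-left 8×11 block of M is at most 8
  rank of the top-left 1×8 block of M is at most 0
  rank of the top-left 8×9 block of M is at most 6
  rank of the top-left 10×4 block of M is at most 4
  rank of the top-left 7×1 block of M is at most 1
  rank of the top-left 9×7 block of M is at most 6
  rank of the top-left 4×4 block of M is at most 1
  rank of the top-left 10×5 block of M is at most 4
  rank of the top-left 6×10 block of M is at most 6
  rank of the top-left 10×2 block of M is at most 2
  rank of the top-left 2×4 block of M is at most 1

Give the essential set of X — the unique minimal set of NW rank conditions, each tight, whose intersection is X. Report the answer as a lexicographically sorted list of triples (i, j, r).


The tightest implied rank at each (i,j), from the 34 conditions:

  0  0  0  0  0  0  0  0  0  1  1
  0  1  1  1  1  1  1  1  1  2  2
  0  1  1  1  1  1  2  2  2  3  3
  0  1  1  1  1  2  3  3  3  4  4
  0  1  1  2  2  3  4  4  4  5  5
  1  2  2  3  3  4  5  5  5  6  6
  1  2  2  3  3  4  5  6  6  7  7
  1  2  2  3  3  4  5  6  6  7  8
  1  2  3  4  4  5  6  7  7  8  9
  1  2  3  4  4  5  6  7  8  9  10
  1  2  3  4  5  6  7  8  9  10  11

so w = (10, 2, 7, 6, 4, 1, 8, 11, 3, 9, 5).

D(w) has 27 cells with 9 SE-corners; essential set:

[(1, 9, 0), (3, 6, 1), (4, 5, 1), (5, 1, 0), (5, 3, 1), (8, 3, 2), (8, 5, 3), (8, 9, 6), (10, 5, 4)]


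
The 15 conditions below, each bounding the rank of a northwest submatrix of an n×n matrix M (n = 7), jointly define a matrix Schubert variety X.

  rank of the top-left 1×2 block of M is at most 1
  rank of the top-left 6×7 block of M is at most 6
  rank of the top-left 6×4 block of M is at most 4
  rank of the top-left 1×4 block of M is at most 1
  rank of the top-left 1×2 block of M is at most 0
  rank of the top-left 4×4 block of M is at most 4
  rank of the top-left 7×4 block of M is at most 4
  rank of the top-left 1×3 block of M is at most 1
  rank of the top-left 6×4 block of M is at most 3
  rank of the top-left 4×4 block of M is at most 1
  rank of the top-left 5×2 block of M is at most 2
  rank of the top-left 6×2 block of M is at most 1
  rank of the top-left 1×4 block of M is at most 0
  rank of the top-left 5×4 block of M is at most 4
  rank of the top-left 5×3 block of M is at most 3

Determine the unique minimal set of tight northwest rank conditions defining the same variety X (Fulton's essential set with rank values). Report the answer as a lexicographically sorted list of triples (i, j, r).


Reconstructing r_w from the 15 given conditions:

  i=1: 0  0  0  0  1  1  1
  i=2: 1  1  1  1  2  2  2
  i=3: 1  1  1  1  2  3  3
  i=4: 1  1  1  1  2  3  4
  i=5: 1  1  2  2  3  4  5
  i=6: 1  1  2  3  4  5  6
  i=7: 1  2  3  4  5  6  7

giving w = (5, 1, 6, 7, 3, 4, 2) via Δ²R.

Fulton essential set (3 of the 12 Rothe cells):

[(1, 4, 0), (4, 4, 1), (6, 2, 1)]


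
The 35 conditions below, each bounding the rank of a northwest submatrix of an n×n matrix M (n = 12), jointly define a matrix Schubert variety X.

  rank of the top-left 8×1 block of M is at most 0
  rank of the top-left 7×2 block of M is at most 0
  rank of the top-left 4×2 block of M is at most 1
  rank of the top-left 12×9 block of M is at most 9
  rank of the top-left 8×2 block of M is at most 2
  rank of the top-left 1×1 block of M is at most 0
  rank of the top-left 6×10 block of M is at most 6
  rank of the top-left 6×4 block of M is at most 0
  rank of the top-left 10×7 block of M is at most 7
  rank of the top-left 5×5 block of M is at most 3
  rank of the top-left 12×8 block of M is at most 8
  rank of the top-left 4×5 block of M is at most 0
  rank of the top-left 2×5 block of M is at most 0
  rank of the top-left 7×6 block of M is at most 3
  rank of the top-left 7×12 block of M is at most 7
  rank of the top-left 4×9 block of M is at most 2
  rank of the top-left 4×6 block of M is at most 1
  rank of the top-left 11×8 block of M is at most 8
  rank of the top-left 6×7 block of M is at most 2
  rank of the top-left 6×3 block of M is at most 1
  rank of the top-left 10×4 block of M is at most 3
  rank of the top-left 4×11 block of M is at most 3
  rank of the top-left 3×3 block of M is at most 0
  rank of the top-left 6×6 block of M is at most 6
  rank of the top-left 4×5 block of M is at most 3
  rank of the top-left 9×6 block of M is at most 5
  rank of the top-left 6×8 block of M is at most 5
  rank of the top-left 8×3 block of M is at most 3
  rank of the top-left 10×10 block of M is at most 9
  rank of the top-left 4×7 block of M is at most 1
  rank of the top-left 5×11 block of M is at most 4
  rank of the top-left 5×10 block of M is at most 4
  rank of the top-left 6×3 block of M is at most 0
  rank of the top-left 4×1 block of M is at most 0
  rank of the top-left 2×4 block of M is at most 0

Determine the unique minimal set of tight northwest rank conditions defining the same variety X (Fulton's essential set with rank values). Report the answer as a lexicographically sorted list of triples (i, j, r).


Reconstructing r_w from the 35 given conditions:

  i=1: 0  0  0  0  0  1  1  1  1  1  1  1
  i=2: 0  0  0  0  0  1  1  2  2  2  2  2
  i=3: 0  0  0  0  0  1  1  2  2  3  3  3
  i=4: 0  0  0  0  0  1  1  2  2  3  3  4
  i=5: 0  0  0  0  1  2  2  3  3  4  4  5
  i=6: 0  0  0  0  1  2  2  3  4  5  5  6
  i=7: 0  0  1  1  2  3  3  4  5  6  6  7
  i=8: 0  1  2  2  3  4  4  5  6  7  7  8
  i=9: 1  2  3  3  4  5  5  6  7  8  8  9
  i=10: 1  2  3  3  4  5  6  7  8  9  9  10
  i=11: 1  2  3  4  5  6  7  8  9  10  10  11
  i=12: 1  2  3  4  5  6  7  8  9  10  11  12

so w = (6, 8, 10, 12, 5, 9, 3, 2, 1, 7, 4, 11).

|D(w)|=39, |Ess(w)|=9:

[(4, 5, 0), (4, 7, 1), (4, 9, 2), (4, 11, 3), (6, 4, 0), (6, 7, 2), (7, 2, 0), (8, 1, 0), (10, 4, 3)]


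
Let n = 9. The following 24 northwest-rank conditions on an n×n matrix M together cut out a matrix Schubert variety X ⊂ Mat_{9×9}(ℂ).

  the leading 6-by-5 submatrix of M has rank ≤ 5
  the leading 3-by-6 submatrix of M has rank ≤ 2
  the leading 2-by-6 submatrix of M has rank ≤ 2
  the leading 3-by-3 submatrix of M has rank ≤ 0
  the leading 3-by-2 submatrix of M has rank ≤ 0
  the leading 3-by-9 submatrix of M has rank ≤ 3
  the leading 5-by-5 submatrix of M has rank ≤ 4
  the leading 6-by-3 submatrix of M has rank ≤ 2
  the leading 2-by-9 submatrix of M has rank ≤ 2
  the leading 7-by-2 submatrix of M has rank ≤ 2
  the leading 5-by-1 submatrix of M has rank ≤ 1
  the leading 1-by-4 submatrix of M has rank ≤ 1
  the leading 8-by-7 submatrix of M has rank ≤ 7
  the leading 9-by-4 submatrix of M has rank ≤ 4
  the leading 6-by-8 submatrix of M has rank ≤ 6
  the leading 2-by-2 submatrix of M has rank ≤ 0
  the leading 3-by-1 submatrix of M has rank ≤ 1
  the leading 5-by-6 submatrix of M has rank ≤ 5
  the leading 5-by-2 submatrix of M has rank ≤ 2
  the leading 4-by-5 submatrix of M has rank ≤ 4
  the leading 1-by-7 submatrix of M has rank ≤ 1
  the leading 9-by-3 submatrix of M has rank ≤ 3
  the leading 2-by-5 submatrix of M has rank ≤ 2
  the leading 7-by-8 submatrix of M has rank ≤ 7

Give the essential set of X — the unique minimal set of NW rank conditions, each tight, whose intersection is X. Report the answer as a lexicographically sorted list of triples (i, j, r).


Reconstructing r_w from the 24 given conditions:

  i=1: 0  0  0  1  1  1  1  1  1
  i=2: 0  0  0  1  2  2  2  2  2
  i=3: 0  0  0  1  2  2  3  3  3
  i=4: 1  1  1  2  3  3  4  4  4
  i=5: 1  2  2  3  4  4  5  5  5
  i=6: 1  2  2  3  4  5  6  6  6
  i=7: 1  2  3  4  5  6  7  7  7
  i=8: 1  2  3  4  5  6  7  8  8
  i=9: 1  2  3  4  5  6  7  8  9

hence w(1..9) = (4, 5, 7, 1, 2, 6, 3, 8, 9).

ℓ(w)=11; the 3 essential cells (i,j,r):

[(3, 3, 0), (3, 6, 2), (6, 3, 2)]


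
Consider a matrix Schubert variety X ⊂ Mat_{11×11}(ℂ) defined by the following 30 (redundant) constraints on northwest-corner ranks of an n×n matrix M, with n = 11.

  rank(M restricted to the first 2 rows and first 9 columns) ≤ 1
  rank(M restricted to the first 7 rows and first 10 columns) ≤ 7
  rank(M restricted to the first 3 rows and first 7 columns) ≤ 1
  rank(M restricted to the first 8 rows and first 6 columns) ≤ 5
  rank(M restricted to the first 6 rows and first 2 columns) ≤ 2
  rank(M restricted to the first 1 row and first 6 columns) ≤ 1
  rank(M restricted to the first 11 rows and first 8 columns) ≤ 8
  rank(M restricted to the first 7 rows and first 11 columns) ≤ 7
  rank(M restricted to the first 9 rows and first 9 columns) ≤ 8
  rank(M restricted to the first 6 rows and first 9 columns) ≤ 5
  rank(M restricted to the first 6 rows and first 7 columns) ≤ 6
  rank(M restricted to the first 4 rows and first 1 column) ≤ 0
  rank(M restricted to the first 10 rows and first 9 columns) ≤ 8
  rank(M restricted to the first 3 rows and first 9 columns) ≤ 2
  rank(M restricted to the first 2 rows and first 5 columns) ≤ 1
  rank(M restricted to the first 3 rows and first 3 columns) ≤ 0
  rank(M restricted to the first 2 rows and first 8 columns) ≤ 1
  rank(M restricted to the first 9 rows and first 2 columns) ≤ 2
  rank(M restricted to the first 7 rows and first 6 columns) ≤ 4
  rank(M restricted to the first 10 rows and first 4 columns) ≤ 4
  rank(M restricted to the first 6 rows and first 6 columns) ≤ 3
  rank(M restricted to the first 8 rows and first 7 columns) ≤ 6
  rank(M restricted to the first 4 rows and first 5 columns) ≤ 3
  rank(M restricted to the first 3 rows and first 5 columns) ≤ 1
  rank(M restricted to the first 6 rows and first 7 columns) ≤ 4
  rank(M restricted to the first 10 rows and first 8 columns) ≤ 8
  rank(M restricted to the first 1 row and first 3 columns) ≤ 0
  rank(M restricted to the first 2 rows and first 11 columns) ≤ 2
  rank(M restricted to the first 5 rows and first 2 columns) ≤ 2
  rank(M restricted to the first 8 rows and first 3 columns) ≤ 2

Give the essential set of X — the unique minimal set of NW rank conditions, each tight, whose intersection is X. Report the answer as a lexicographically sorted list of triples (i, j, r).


Recovering R(i,j) via the rank-extension bound from the 30 conditions:

  row 1: 0 | 0 | 0 | 1 | 1 | 1 | 1 | 1 | 1 | 1 | 1
  row 2: 0 | 0 | 0 | 1 | 1 | 1 | 1 | 1 | 1 | 2 | 2
  row 3: 0 | 0 | 0 | 1 | 1 | 1 | 1 | 2 | 2 | 3 | 3
  row 4: 0 | 1 | 1 | 2 | 2 | 2 | 2 | 3 | 3 | 4 | 4
  row 5: 1 | 2 | 2 | 3 | 3 | 3 | 3 | 4 | 4 | 5 | 5
  row 6: 1 | 2 | 2 | 3 | 3 | 3 | 4 | 5 | 5 | 6 | 6
  row 7: 1 | 2 | 2 | 3 | 4 | 4 | 5 | 6 | 6 | 7 | 7
  row 8: 1 | 2 | 2 | 3 | 4 | 5 | 6 | 7 | 7 | 8 | 8
  row 9: 1 | 2 | 3 | 4 | 5 | 6 | 7 | 8 | 8 | 9 | 9
  row 10: 1 | 2 | 3 | 4 | 5 | 6 | 7 | 8 | 8 | 9 | 10
  row 11: 1 | 2 | 3 | 4 | 5 | 6 | 7 | 8 | 9 | 10 | 11

reading off 1-entries of Δ²R: w = (4, 10, 8, 2, 1, 7, 5, 6, 3, 11, 9).

7 SE-corners of the 24-cell Rothe diagram give Ess(w):

[(2, 9, 1), (3, 3, 0), (3, 7, 1), (4, 1, 0), (6, 6, 3), (8, 3, 2), (10, 9, 8)]


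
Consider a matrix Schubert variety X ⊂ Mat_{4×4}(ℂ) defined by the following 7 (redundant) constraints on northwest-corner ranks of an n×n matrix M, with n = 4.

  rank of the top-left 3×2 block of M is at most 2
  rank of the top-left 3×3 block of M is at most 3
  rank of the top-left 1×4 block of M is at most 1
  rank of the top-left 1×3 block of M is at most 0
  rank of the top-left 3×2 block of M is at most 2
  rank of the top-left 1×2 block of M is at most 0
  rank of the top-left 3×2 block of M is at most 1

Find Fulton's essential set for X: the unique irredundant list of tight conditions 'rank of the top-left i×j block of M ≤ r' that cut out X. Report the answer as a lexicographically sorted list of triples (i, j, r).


Reconstructing r_w from the 7 given conditions:

  R[1]: 0, 0, 0, 1
  R[2]: 1, 1, 1, 2
  R[3]: 1, 1, 2, 3
  R[4]: 1, 2, 3, 4

second differences of R give the permutation w = (4, 1, 3, 2).

Fulton essential set (2 of the 4 Rothe cells):

[(1, 3, 0), (3, 2, 1)]


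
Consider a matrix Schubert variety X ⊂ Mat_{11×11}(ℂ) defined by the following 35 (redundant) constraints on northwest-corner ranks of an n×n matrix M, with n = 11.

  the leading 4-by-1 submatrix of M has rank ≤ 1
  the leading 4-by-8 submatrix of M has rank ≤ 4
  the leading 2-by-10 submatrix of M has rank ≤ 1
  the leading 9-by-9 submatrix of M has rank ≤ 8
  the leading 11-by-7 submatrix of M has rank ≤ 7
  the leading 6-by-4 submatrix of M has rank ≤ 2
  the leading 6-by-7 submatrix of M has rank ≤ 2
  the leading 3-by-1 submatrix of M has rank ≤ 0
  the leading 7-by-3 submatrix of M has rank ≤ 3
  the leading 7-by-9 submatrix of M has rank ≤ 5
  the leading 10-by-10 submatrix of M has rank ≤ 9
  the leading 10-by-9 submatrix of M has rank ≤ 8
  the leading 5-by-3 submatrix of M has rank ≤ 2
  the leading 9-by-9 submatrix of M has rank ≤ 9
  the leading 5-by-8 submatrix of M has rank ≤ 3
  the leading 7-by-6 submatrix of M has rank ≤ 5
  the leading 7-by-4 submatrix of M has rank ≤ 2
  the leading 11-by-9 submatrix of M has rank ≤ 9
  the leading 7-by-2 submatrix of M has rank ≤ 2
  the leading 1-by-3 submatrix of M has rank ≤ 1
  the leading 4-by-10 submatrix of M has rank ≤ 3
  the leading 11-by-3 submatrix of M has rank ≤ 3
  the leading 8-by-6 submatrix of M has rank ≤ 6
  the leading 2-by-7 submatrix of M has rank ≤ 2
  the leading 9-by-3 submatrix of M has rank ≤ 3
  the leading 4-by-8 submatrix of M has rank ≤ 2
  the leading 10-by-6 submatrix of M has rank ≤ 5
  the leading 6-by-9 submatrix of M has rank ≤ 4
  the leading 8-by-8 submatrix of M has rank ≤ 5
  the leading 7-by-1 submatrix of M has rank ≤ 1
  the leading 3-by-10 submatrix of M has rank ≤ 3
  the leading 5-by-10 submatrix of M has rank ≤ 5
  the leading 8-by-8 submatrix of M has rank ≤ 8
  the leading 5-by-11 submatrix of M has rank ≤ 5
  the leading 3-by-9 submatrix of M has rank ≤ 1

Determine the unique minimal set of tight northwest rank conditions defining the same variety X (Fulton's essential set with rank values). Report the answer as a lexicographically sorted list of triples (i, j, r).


Computing R[i][j] = min implied NW-rank bound (n=11, 35 conditions):

  i=1: 0  1  1  1  1  1  1  1  1  1  1
  i=2: 0  1  1  1  1  1  1  1  1  1  2
  i=3: 0  1  1  1  1  1  1  1  1  2  3
  i=4: 1  2  2  2  2  2  2  2  2  3  4
  i=5: 1  2  2  2  2  2  2  3  3  4  5
  i=6: 1  2  2  2  2  2  2  3  4  5  6
  i=7: 1  2  2  2  3  3  3  4  5  6  7
  i=8: 1  2  3  3  4  4  4  5  6  7  8
  i=9: 1  2  3  4  5  5  5  6  7  8  9
  i=10: 1  2  3  4  5  5  6  7  8  9  10
  i=11: 1  2  3  4  5  6  7  8  9  10  11

reading off 1-entries of Δ²R: w = (2, 11, 10, 1, 8, 9, 5, 3, 4, 7, 6).

6 SE-corners of the 31-cell Rothe diagram give Ess(w):

[(2, 10, 1), (3, 1, 0), (3, 9, 1), (6, 7, 2), (7, 4, 2), (10, 6, 5)]


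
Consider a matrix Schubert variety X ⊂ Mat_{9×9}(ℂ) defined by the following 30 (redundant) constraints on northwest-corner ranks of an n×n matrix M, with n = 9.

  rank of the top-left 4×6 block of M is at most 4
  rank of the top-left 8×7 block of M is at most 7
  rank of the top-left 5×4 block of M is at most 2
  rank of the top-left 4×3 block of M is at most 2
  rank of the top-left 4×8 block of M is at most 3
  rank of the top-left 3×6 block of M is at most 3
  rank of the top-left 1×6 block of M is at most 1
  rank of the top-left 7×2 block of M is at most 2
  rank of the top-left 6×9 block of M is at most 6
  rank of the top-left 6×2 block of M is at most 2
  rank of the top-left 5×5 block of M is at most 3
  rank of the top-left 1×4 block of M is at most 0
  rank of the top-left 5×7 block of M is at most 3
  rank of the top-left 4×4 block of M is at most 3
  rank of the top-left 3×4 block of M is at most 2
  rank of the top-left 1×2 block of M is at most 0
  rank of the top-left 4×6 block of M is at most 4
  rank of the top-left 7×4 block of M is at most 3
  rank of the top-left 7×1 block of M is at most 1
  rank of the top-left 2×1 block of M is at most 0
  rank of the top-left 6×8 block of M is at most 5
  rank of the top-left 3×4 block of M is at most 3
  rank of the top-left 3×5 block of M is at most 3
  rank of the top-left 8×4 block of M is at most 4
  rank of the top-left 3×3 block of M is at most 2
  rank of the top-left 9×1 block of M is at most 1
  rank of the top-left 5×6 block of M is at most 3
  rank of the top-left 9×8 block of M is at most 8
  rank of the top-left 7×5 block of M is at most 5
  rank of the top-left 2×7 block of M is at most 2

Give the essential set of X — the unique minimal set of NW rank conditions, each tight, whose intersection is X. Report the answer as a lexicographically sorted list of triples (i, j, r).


The tightest implied rank at each (i,j), from the 30 conditions:

  R[1]: 0 0 0 0 1 1 1 1 1
  R[2]: 0 1 1 1 2 2 2 2 2
  R[3]: 1 2 2 2 3 3 3 3 3
  R[4]: 1 2 2 2 3 3 3 3 4
  R[5]: 1 2 2 2 3 3 3 4 5
  R[6]: 1 2 3 3 4 4 4 5 6
  R[7]: 1 2 3 3 4 5 5 6 7
  R[8]: 1 2 3 4 5 6 6 7 8
  R[9]: 1 2 3 4 5 6 7 8 9

giving w = (5, 2, 1, 9, 8, 3, 6, 4, 7) via Δ²R.

6 SE-corners of the 15-cell Rothe diagram give Ess(w):

[(1, 4, 0), (2, 1, 0), (4, 8, 3), (5, 4, 2), (5, 7, 3), (7, 4, 3)]


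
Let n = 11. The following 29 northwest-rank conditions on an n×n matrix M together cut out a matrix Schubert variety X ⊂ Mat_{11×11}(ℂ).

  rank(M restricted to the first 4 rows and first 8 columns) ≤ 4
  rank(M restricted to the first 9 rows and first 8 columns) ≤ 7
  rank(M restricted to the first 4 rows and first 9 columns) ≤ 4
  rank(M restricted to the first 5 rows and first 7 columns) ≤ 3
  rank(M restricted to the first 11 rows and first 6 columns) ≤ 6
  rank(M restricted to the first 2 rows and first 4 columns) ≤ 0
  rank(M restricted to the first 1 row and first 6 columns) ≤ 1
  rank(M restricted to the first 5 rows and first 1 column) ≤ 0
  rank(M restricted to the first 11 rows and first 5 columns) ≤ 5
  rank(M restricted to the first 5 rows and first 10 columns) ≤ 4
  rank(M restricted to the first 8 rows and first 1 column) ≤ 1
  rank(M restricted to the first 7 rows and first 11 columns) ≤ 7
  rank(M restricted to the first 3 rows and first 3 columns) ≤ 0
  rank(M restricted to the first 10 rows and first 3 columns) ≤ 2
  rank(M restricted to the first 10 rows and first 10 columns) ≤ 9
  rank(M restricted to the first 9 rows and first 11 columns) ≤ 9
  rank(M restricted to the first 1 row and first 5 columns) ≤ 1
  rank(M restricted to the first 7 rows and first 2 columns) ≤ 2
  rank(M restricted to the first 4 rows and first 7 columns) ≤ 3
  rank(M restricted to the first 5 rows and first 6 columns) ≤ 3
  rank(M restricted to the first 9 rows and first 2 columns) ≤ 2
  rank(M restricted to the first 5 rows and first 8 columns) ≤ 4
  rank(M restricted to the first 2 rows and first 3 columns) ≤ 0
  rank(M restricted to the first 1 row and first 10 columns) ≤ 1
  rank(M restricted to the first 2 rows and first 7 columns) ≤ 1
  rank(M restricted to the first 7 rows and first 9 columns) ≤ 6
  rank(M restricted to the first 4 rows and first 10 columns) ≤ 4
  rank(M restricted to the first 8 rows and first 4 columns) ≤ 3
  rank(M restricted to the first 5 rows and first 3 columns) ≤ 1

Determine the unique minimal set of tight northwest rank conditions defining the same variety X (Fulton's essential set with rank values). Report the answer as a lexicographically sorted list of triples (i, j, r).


Computing R[i][j] = min implied NW-rank bound (n=11, 29 conditions):

  R[1]: 0  0  0  0  1  1  1  1  1  1  1
  R[2]: 0  0  0  0  1  1  1  2  2  2  2
  R[3]: 0  0  0  1  2  2  2  3  3  3  3
  R[4]: 0  1  1  2  3  3  3  4  4  4  4
  R[5]: 0  1  1  2  3  3  3  4  4  4  5
  R[6]: 1  2  2  3  4  4  4  5  5  5  6
  R[7]: 1  2  2  3  4  5  5  6  6  6  7
  R[8]: 1  2  2  3  4  5  6  7  7  7  8
  R[9]: 1  2  2  3  4  5  6  7  8  8  9
  R[10]: 1  2  2  3  4  5  6  7  8  9  10
  R[11]: 1  2  3  4  5  6  7  8  9  10  11

giving w = (5, 8, 4, 2, 11, 1, 6, 7, 9, 10, 3) via Δ²R.

D(w) has 24 cells with 8 SE-corners; essential set:

[(2, 4, 0), (2, 7, 1), (3, 3, 0), (5, 1, 0), (5, 3, 1), (5, 7, 3), (5, 10, 4), (10, 3, 2)]


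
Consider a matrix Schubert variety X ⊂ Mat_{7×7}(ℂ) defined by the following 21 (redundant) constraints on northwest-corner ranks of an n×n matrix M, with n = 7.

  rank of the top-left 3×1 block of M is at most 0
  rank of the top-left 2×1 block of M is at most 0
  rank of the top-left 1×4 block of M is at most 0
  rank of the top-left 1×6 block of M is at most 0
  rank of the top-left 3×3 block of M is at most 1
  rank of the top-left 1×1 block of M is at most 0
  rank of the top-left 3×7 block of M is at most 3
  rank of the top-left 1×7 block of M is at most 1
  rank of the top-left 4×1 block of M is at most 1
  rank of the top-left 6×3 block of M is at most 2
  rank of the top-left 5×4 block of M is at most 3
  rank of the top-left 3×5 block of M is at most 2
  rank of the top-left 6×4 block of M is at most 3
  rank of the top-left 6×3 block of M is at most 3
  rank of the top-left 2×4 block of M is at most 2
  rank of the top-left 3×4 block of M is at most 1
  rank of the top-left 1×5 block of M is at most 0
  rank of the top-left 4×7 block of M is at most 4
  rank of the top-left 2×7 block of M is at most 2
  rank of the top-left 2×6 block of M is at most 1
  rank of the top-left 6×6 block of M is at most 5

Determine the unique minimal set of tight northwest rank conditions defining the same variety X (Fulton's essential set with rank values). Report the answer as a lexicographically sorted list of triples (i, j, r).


Computing R[i][j] = min implied NW-rank bound (n=7, 21 conditions):

  0  0  0  0  0  0  1
  0  1  1  1  1  1  2
  0  1  1  1  2  2  3
  1  2  2  2  3  3  4
  1  2  2  3  4  4  5
  1  2  2  3  4  5  6
  1  2  3  4  5  6  7

second differences of R give the permutation w = (7, 2, 5, 1, 4, 6, 3).

Rothe diagram D(w) (12 cells), 4 SE-corners (essential conditions):

[(1, 6, 0), (3, 1, 0), (3, 4, 1), (6, 3, 2)]


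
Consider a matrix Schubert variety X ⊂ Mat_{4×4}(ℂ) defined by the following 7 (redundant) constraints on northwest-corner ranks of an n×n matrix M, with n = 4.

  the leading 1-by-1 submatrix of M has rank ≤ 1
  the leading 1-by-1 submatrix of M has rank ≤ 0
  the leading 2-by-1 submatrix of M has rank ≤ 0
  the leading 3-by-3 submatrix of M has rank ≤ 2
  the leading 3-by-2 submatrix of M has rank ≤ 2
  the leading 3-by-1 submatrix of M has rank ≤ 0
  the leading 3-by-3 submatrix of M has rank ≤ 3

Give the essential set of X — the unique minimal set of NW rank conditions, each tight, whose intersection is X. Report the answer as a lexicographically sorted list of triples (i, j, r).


Rank table r_w(4×4) implied by the 7 constraints:

  row 1: 0, 1, 1, 1
  row 2: 0, 1, 2, 2
  row 3: 0, 1, 2, 3
  row 4: 1, 2, 3, 4

second differences of R give the permutation w = (2, 3, 4, 1).

Rothe diagram D(w) (3 cells), 1 SE-corner (essential condition):

[(3, 1, 0)]


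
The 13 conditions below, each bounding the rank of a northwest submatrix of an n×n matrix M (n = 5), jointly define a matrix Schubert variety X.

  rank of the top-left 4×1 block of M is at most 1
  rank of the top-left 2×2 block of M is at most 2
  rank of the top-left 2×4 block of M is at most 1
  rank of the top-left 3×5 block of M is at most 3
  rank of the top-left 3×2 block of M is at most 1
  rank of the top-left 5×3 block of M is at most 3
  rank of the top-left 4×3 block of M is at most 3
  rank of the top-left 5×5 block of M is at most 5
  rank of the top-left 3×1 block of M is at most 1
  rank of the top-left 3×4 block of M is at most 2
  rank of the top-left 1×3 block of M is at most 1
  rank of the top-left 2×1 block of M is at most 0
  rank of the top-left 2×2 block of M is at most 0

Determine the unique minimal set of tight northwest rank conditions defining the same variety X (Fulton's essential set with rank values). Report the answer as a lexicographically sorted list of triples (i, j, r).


Propagating the 13 rank bounds to every northwest block:

  R[1]: 0 | 0 | 1 | 1 | 1
  R[2]: 0 | 0 | 1 | 1 | 2
  R[3]: 1 | 1 | 2 | 2 | 3
  R[4]: 1 | 2 | 3 | 3 | 4
  R[5]: 1 | 2 | 3 | 4 | 5

so w = (3, 5, 1, 2, 4).

Fulton essential set (2 of the 5 Rothe cells):

[(2, 2, 0), (2, 4, 1)]


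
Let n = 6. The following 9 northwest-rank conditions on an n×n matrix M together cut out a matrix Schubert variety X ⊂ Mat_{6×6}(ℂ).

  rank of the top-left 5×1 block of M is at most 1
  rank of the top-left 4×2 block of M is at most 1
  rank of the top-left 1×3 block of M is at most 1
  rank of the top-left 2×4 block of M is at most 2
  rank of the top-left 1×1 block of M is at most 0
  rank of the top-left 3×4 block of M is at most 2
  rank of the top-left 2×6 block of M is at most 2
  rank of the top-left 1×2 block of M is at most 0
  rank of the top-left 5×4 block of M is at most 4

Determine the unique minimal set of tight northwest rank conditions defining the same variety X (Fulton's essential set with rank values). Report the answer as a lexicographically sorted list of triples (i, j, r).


Propagating the 9 rank bounds to every northwest block:

  row 1: 0 0 1 1 1 1
  row 2: 1 1 2 2 2 2
  row 3: 1 1 2 2 3 3
  row 4: 1 1 2 3 4 4
  row 5: 1 2 3 4 5 5
  row 6: 1 2 3 4 5 6

second differences of R give the permutation w = (3, 1, 5, 4, 2, 6).

ℓ(w)=5; the 3 essential cells (i,j,r):

[(1, 2, 0), (3, 4, 2), (4, 2, 1)]


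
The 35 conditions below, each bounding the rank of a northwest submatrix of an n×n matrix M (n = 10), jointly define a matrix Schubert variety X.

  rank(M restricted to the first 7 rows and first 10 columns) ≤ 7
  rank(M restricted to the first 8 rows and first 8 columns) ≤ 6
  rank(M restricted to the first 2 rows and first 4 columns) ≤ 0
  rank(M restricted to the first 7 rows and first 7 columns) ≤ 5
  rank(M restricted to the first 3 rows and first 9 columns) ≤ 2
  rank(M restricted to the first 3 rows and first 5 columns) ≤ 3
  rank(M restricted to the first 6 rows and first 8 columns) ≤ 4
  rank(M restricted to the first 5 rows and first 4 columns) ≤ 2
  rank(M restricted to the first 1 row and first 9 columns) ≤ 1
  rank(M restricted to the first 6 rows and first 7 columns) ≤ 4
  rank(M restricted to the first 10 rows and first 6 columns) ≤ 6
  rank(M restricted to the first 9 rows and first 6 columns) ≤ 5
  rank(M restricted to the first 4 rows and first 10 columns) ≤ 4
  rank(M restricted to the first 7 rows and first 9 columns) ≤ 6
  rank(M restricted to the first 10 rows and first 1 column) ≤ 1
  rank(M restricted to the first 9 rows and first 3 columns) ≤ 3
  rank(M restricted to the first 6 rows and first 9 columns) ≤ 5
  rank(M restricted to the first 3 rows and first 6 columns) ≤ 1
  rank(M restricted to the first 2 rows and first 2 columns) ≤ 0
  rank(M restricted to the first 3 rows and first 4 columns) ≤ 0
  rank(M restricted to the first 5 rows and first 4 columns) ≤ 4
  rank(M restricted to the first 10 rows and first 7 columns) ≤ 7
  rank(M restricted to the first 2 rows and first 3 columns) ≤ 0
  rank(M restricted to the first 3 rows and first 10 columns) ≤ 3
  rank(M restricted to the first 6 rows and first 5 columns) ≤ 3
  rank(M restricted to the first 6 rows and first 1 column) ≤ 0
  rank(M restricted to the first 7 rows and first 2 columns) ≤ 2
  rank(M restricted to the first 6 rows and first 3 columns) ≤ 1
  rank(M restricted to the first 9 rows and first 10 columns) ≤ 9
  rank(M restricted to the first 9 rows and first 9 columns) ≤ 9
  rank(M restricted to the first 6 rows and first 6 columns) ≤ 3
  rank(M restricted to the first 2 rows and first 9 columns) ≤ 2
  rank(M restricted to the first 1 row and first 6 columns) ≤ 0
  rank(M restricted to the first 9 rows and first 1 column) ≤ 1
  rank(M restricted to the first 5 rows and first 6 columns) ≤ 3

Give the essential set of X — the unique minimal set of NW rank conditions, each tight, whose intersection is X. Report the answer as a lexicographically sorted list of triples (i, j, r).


Reconstructing r_w from the 35 given conditions:

  R[1]: 0 0 0 0 0 0 1 1 1 1
  R[2]: 0 0 0 0 1 1 2 2 2 2
  R[3]: 0 0 0 0 1 1 2 2 2 3
  R[4]: 0 1 1 1 2 2 3 3 3 4
  R[5]: 0 1 1 2 3 3 4 4 4 5
  R[6]: 0 1 1 2 3 3 4 4 5 6
  R[7]: 1 2 2 3 4 4 5 5 6 7
  R[8]: 1 2 3 4 5 5 6 6 7 8
  R[9]: 1 2 3 4 5 5 6 7 8 9
  R[10]: 1 2 3 4 5 6 7 8 9 10

second differences of R give the permutation w = (7, 5, 10, 2, 4, 9, 1, 3, 8, 6).

D(w) has 25 cells with 9 SE-corners; essential set:

[(1, 6, 0), (3, 4, 0), (3, 6, 1), (3, 9, 2), (6, 1, 0), (6, 3, 1), (6, 6, 3), (6, 8, 4), (9, 6, 5)]


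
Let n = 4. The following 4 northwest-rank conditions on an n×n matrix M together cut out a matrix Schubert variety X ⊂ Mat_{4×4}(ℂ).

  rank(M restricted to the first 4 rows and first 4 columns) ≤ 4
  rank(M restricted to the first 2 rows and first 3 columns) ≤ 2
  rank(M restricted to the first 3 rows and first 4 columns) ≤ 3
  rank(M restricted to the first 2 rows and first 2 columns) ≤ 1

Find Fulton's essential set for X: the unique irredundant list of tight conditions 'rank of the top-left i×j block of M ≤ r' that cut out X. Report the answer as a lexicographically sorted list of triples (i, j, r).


The tightest implied rank at each (i,j), from the 4 conditions:

  1 | 1 | 1 | 1
  1 | 1 | 2 | 2
  1 | 2 | 3 | 3
  1 | 2 | 3 | 4

giving w = (1, 3, 2, 4) via Δ²R.

ℓ(w)=1; the 1 essential cell (i,j,r):

[(2, 2, 1)]


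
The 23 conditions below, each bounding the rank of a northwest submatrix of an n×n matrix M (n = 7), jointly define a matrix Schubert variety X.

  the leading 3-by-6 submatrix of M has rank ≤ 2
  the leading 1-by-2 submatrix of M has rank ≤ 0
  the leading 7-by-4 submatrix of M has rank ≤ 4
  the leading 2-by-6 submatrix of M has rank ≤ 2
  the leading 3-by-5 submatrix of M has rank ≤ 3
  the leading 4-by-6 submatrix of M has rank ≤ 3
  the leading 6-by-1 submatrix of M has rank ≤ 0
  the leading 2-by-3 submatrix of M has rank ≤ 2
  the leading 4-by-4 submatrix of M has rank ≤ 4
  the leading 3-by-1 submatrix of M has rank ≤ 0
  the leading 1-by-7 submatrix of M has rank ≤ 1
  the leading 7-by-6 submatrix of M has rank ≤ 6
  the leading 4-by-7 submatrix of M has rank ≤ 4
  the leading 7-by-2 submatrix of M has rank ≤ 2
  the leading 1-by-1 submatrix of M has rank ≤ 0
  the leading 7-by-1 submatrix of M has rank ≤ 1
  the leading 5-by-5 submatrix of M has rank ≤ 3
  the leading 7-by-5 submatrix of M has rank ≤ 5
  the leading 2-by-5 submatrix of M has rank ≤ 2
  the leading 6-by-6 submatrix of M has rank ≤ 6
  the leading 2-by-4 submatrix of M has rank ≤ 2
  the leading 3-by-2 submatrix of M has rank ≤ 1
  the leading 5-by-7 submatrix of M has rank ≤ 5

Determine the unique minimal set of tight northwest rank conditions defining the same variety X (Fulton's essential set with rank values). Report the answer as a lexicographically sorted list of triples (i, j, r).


Reconstructing r_w from the 23 given conditions:

  R[1]: 0  0  1  1  1  1  1
  R[2]: 0  1  2  2  2  2  2
  R[3]: 0  1  2  2  2  2  3
  R[4]: 0  1  2  3  3  3  4
  R[5]: 0  1  2  3  3  4  5
  R[6]: 0  1  2  3  4  5  6
  R[7]: 1  2  3  4  5  6  7

giving w = (3, 2, 7, 4, 6, 5, 1) via Δ²R.

Fulton essential set (4 of the 11 Rothe cells):

[(1, 2, 0), (3, 6, 2), (5, 5, 3), (6, 1, 0)]


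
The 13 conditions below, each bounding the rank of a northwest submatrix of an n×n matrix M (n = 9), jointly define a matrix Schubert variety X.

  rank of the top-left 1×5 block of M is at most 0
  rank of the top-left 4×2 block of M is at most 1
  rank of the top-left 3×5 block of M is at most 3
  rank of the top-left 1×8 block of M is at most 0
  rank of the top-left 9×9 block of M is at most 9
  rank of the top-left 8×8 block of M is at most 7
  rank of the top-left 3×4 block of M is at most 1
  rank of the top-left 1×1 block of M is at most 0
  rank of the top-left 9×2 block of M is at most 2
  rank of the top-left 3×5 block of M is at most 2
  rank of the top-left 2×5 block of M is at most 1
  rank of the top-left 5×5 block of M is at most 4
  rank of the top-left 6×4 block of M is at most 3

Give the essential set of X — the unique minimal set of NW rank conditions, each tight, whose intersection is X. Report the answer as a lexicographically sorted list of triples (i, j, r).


The tightest implied rank at each (i,j), from the 13 conditions:

  row 1: 0 0 0 0 0 0 0 0 1
  row 2: 1 1 1 1 1 1 1 1 2
  row 3: 1 1 1 1 2 2 2 2 3
  row 4: 1 1 2 2 3 3 3 3 4
  row 5: 1 2 3 3 4 4 4 4 5
  row 6: 1 2 3 3 4 5 5 5 6
  row 7: 1 2 3 4 5 6 6 6 7
  row 8: 1 2 3 4 5 6 7 7 8
  row 9: 1 2 3 4 5 6 7 8 9

second differences of R give the permutation w = (9, 1, 5, 3, 2, 6, 4, 7, 8).

|D(w)|=13, |Ess(w)|=4:

[(1, 8, 0), (3, 4, 1), (4, 2, 1), (6, 4, 3)]


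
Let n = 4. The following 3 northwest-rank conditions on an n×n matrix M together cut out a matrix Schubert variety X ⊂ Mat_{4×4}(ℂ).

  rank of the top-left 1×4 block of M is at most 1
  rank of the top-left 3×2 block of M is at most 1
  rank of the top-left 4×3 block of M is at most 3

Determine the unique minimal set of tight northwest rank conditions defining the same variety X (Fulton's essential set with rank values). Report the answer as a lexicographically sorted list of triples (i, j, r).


Rank table r_w(4×4) implied by the 3 constraints:

  i=1: 1  1  1  1
  i=2: 1  1  2  2
  i=3: 1  1  2  3
  i=4: 1  2  3  4

hence w(1..4) = (1, 3, 4, 2).

Rothe diagram D(w) (2 cells), 1 SE-corner (essential condition):

[(3, 2, 1)]


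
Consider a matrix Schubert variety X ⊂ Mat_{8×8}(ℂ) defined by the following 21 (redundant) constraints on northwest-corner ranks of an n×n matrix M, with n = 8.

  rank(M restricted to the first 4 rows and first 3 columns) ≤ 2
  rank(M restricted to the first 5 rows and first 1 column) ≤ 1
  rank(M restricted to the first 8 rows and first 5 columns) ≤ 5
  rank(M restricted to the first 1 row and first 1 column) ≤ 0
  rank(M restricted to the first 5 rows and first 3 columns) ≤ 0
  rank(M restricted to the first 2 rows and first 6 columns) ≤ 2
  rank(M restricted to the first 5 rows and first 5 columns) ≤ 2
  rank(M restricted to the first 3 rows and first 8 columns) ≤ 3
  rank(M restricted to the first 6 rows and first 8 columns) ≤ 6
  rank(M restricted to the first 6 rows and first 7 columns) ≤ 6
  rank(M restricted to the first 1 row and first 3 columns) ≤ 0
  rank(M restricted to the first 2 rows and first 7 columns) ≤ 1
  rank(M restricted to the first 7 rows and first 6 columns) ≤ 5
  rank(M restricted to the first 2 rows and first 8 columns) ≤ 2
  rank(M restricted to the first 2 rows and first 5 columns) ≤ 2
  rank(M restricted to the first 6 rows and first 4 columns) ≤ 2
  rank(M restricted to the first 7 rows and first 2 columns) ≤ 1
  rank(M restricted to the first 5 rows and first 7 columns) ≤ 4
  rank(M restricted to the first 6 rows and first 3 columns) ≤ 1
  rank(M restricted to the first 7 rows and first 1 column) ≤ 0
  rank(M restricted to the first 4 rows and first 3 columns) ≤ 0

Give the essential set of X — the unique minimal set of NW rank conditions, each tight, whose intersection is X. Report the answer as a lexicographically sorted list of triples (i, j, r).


Computing R[i][j] = min implied NW-rank bound (n=8, 21 conditions):

  i=1: 0 0 0 1 1 1 1 1
  i=2: 0 0 0 1 1 1 1 2
  i=3: 0 0 0 1 2 2 2 3
  i=4: 0 0 0 1 2 3 3 4
  i=5: 0 0 0 1 2 3 4 5
  i=6: 0 1 1 2 3 4 5 6
  i=7: 0 1 2 3 4 5 6 7
  i=8: 1 2 3 4 5 6 7 8

second differences of R give the permutation w = (4, 8, 5, 6, 7, 2, 3, 1).

3 SE-corners of the 20-cell Rothe diagram give Ess(w):

[(2, 7, 1), (5, 3, 0), (7, 1, 0)]
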